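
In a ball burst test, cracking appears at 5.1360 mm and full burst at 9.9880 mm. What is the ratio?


Formula: Ratio = crack / burst
Substituting: Ratio = 5.1360 / 9.9880
Result: 0.5142


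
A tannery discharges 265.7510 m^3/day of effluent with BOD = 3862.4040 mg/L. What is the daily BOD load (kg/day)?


Formula: BOD_load = volume * conc / 1000
Substituting: BOD_load = 265.7510 * 3862.4040 / 1000
Result: 1026.4377 kg/day


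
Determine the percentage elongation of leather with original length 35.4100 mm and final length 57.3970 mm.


Formula: Elongation = (Lf - L0) / L0 * 100
Substituting: Elongation = (57.3970 - 35.4100) / 35.4100 * 100
Result: 62.0926 %


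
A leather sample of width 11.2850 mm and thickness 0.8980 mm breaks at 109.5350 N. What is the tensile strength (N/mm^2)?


Formula: TS = force / (width * thickness)
Substituting: TS = 109.5350 / (11.2850 * 0.8980)
Result: 10.8087 N/mm^2


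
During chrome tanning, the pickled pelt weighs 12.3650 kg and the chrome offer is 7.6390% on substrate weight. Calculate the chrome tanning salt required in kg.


Formula: Chrome = substrate * pct / 100
Substituting: Chrome = 12.3650 * 7.6390 / 100
Result: 0.9446 kg


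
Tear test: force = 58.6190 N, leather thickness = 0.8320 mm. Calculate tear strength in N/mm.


Formula: Tear strength = force / thickness
Substituting: Tear strength = 58.6190 / 0.8320
Result: 70.4555 N/mm


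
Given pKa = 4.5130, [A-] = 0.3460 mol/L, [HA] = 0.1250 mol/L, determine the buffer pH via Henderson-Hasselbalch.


ratio = [A-] / [HA] = 0.3460 / 0.1250 = 2.7680
log10(ratio) = 0.4422
pH = pKa + log10(ratio) = 4.5130 + 0.4422 = 4.9552


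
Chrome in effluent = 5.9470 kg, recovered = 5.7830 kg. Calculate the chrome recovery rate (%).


Formula: Recovery = recovered / input * 100
Substituting: Recovery = 5.7830 / 5.9470 * 100
Result: 97.2423 %


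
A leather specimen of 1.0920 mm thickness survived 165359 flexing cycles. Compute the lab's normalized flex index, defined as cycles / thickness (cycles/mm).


Formula: Index = cycles / thickness
Substituting: Index = 165359 / 1.0920
Result: 151427.6557 cycles/mm


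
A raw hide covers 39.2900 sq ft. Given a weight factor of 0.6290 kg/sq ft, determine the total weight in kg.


Formula: Weight = area * weight_per_sqft
Substituting: Weight = 39.2900 * 0.6290
Result: 24.7134 kg


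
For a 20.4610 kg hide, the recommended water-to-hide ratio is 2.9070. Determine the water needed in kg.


Formula: Water = hide_weight * ratio
Substituting: Water = 20.4610 * 2.9070
Result: 59.4801 kg


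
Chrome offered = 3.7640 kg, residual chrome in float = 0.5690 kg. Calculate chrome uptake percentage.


Formula: Uptake = (offered - residual) / offered * 100
Substituting: Uptake = (3.7640 - 0.5690) / 3.7640 * 100
Result: 84.8831 %


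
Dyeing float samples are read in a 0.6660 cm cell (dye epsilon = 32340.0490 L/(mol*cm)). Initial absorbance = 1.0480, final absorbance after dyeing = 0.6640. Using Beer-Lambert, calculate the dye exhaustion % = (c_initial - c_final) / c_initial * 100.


c_initial = A_i / (epsilon * l) = 1.0480 / (32340.0490 * 0.6660) = 4.8657e-05 mol/L
c_final = A_f / (epsilon * l) = 0.6640 / (32340.0490 * 0.6660) = 3.0829e-05 mol/L
Exhaustion = (c_initial - c_final) / c_initial * 100 = (4.8657e-05 - 3.0829e-05) / 4.8657e-05 * 100 = 36.6412 %


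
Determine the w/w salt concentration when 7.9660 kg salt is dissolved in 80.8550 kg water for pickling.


Formula: Conc = salt / (water + salt) * 100
Substituting: Conc = 7.9660 / (80.8550 + 7.9660) * 100
Result: 8.9686 %


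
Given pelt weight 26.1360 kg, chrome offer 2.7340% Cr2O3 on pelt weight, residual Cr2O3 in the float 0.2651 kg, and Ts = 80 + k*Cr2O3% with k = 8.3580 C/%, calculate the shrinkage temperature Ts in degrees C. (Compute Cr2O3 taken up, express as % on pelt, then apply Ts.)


Offered = pelt * offer_pct / 100 = 26.1360 * 2.7340 / 100 = 0.7146 kg
Uptake = offered - residual = 0.7146 - 0.2651 = 0.4495 kg
Cr2O3% on pelt = uptake / pelt * 100 = 0.4495 / 26.1360 * 100 = 1.7197 %
Ts = 80 + k * Cr2O3% = 80 + 8.3580 * 1.7197 = 94.3732 C


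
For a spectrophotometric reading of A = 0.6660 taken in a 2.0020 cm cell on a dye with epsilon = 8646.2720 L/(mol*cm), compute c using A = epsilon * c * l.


Formula: c = A / (epsilon * l)
Substituting: c = 0.6660 / (8646.2720 * 2.0020)
Result: 3.8475e-05 mol/L


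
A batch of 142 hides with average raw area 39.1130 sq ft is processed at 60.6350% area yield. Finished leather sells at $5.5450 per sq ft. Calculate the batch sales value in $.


Raw_total = N * avg_area = 142 * 39.1130 = 5554.0460 sq ft
Finished = Raw_total * yield / 100 = 5554.0460 * 60.6350 / 100 = 3367.6958 sq ft
Value = Finished * price = 3367.6958 * 5.5450 = 18673.8732 $


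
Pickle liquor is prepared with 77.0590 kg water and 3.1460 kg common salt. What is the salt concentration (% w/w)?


Formula: Conc = salt / (water + salt) * 100
Substituting: Conc = 3.1460 / (77.0590 + 3.1460) * 100
Result: 3.9224 %


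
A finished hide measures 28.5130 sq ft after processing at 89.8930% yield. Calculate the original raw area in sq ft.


Formula: raw = finished * 100 / yield
Substituting: raw = 28.5130 * 100 / 89.8930
Result: 31.7188 sq ft


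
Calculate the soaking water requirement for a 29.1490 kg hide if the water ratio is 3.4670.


Formula: Water = hide_weight * ratio
Substituting: Water = 29.1490 * 3.4670
Result: 101.0596 kg


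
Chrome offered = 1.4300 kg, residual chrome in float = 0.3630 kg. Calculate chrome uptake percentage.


Formula: Uptake = (offered - residual) / offered * 100
Substituting: Uptake = (1.4300 - 0.3630) / 1.4300 * 100
Result: 74.6154 %


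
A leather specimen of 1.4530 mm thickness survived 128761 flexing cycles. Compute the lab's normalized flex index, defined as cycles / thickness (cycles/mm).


Formula: Index = cycles / thickness
Substituting: Index = 128761 / 1.4530
Result: 88617.3434 cycles/mm


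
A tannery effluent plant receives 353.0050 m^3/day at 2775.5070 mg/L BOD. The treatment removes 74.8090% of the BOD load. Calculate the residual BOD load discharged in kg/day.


Load_in = volume * conc / 1000 = 353.0050 * 2775.5070 / 1000 = 979.7678 kg/day
Removed = Load_in * eff / 100 = 979.7678 * 74.8090 / 100 = 732.9545 kg/day
Load_out = Load_in - Removed = 979.7678 - 732.9545 = 246.8133 kg/day


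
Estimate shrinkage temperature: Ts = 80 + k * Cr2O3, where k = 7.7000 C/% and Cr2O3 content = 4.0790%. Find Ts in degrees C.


Formula: Ts = 80 + k * Cr2O3
Substituting: Ts = 80 + 7.7000 * 4.0790
Result: 111.4083 C


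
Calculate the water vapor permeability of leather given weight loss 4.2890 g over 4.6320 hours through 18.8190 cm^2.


Formula: WVP = loss / (area * time)
Substituting: WVP = 4.2890 / (18.8190 * 4.6320)
Result: 0.0492029 g/(cm^2*hr)


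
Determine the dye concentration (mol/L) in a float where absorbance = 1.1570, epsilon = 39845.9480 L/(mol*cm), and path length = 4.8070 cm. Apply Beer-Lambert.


Formula: c = A / (epsilon * l)
Substituting: c = 1.1570 / (39845.9480 * 4.8070)
Result: 6.0405e-06 mol/L


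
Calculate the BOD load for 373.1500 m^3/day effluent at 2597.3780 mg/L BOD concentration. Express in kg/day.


Formula: BOD_load = volume * conc / 1000
Substituting: BOD_load = 373.1500 * 2597.3780 / 1000
Result: 969.2116 kg/day


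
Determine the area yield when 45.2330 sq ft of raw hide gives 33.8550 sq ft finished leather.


Formula: Yield = finished / raw * 100
Substituting: Yield = 33.8550 / 45.2330 * 100
Result: 74.8458 %


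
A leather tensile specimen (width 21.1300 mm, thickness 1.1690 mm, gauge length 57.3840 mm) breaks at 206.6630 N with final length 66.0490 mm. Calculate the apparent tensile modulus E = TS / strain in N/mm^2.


TS = F / (w * t) = 206.6630 / (21.1300 * 1.1690) = 8.3666 N/mm^2
strain = (Lf - L0) / L0 = (66.0490 - 57.3840) / 57.3840 = 0.1510
E = TS / strain = 8.3666 / 0.1510 = 55.4078 N/mm^2


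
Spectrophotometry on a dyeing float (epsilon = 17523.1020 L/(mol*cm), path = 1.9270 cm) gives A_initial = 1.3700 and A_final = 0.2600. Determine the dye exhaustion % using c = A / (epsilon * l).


c_initial = A_i / (epsilon * l) = 1.3700 / (17523.1020 * 1.9270) = 4.0572e-05 mol/L
c_final = A_f / (epsilon * l) = 0.2600 / (17523.1020 * 1.9270) = 7.6998e-06 mol/L
Exhaustion = (c_initial - c_final) / c_initial * 100 = (4.0572e-05 - 7.6998e-06) / 4.0572e-05 * 100 = 81.0219 %


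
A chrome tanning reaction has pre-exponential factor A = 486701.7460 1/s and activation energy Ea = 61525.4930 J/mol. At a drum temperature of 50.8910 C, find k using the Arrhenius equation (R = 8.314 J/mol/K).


T_K = T_C + 273.15 = 50.8910 + 273.15 = 324.0410 K
exponent = -Ea / (R * T_K) = -61525.4930 / (8.314 * 324.0410) = -22.8373
k = A * exp(exponent) = 486701.7460 * exp(-22.8373) = 5.8768e-05 1/s


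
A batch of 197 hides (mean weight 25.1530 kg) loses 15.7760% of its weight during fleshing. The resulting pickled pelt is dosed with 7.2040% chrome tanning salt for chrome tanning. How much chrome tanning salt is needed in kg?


Total_raw = N * avg_wt = 197 * 25.1530 = 4955.1410 kg
Substrate = Total_raw * (1 - loss/100) = 4955.1410 * (1 - 15.7760/100) = 4173.4180 kg
Chrome = Substrate * pct / 100 = 4173.4180 * 7.2040 / 100 = 300.6530 kg


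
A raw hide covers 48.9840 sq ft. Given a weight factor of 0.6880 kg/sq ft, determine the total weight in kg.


Formula: Weight = area * weight_per_sqft
Substituting: Weight = 48.9840 * 0.6880
Result: 33.7010 kg


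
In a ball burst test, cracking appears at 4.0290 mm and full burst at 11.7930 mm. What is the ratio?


Formula: Ratio = crack / burst
Substituting: Ratio = 4.0290 / 11.7930
Result: 0.3416


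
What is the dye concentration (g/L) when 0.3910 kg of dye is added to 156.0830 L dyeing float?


Formula: Conc = dye_mass(kg) / volume(L) * 1000
Substituting: Conc = 0.3910 / 156.0830 * 1000
Result: 2.5051 g/L


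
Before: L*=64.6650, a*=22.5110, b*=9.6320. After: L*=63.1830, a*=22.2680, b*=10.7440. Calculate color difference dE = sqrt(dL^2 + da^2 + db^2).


dL = -1.4820, da = -0.2430, db = 1.1120
dE = sqrt((-1.4820)^2 + (-0.2430)^2 + 1.1120^2) = 1.8687


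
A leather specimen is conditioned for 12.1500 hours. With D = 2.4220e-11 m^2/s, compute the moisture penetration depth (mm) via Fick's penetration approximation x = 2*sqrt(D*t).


t = 12.1500 hr * 3600 = 43740.0000 s
D * t = 2.4220e-11 * 43740.0000 = 1.0594e-06
x = 2 * sqrt(D*t) = 2 * sqrt(1.0594e-06) = 0.00205853 m = 2.0585 mm


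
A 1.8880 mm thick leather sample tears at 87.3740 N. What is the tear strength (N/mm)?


Formula: Tear strength = force / thickness
Substituting: Tear strength = 87.3740 / 1.8880
Result: 46.2786 N/mm


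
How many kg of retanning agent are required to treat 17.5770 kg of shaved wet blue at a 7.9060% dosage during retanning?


Formula: Retan = substrate * pct / 100
Substituting: Retan = 17.5770 * 7.9060 / 100
Result: 1.3896 kg


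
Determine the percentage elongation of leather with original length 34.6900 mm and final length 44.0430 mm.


Formula: Elongation = (Lf - L0) / L0 * 100
Substituting: Elongation = (44.0430 - 34.6900) / 34.6900 * 100
Result: 26.9617 %


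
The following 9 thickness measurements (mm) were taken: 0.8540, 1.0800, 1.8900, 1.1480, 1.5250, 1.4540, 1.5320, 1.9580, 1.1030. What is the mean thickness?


Formula: Average = sum / n
Substituting: Average = 12.5440 / 9
Result: 1.3938 mm


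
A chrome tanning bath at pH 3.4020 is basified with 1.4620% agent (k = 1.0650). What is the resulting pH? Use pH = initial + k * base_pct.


Formula: pH_final = pH_initial + k * base_pct
Substituting: pH_final = 3.4020 + 1.0650 * 1.4620
Result: 4.9590


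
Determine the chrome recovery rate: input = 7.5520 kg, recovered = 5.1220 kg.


Formula: Recovery = recovered / input * 100
Substituting: Recovery = 5.1220 / 7.5520 * 100
Result: 67.8231 %


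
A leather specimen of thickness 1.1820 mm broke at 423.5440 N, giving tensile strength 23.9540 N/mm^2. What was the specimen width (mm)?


Formula: w = F / (TS * t)
Substituting: w = 423.5440 / (23.9540 * 1.1820)
Result: 14.9590 mm


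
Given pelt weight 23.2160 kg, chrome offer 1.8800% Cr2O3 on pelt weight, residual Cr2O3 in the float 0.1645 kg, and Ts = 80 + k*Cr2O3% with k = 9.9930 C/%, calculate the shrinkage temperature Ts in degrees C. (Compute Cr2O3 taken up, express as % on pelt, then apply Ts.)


Offered = pelt * offer_pct / 100 = 23.2160 * 1.8800 / 100 = 0.4365 kg
Uptake = offered - residual = 0.4365 - 0.1645 = 0.2720 kg
Cr2O3% on pelt = uptake / pelt * 100 = 0.2720 / 23.2160 * 100 = 1.1714 %
Ts = 80 + k * Cr2O3% = 80 + 9.9930 * 1.1714 = 91.7062 C


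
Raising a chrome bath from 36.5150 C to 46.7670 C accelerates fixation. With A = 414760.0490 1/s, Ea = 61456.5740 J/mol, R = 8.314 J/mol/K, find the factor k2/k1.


T1 = 36.5150 + 273.15 = 309.6650 K; T2 = 46.7670 + 273.15 = 319.9170 K
k1 = A * exp(-Ea/(R*T1)) = 414760.0490 * exp(-61456.5740/(8.314*309.6650)) = 1.7818e-05 1/s
k2 = A * exp(-Ea/(R*T2)) = 414760.0490 * exp(-61456.5740/(8.314*319.9170)) = 3.8289e-05 1/s
k2/k1 = 3.8289e-05 / 1.7818e-05 = 2.1489


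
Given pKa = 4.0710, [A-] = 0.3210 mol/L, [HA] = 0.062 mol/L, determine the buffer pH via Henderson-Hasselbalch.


ratio = [A-] / [HA] = 0.3210 / 0.062 = 5.1774
log10(ratio) = 0.7141
pH = pKa + log10(ratio) = 4.0710 + 0.7141 = 4.7851


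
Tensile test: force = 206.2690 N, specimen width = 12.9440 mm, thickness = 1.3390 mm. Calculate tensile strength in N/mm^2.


Formula: TS = force / (width * thickness)
Substituting: TS = 206.2690 / (12.9440 * 1.3390)
Result: 11.9010 N/mm^2


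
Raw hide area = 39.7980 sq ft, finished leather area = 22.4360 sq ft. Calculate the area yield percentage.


Formula: Yield = finished / raw * 100
Substituting: Yield = 22.4360 / 39.7980 * 100
Result: 56.3747 %


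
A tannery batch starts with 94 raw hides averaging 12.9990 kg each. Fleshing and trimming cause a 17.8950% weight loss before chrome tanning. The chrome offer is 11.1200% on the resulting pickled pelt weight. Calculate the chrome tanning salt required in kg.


Total_raw = N * avg_wt = 94 * 12.9990 = 1221.9060 kg
Substrate = Total_raw * (1 - loss/100) = 1221.9060 * (1 - 17.8950/100) = 1003.2459 kg
Chrome = Substrate * pct / 100 = 1003.2459 * 11.1200 / 100 = 111.5609 kg


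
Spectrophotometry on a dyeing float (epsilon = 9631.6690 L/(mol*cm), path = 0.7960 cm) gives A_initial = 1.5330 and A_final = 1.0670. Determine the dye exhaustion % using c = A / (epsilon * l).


c_initial = A_i / (epsilon * l) = 1.5330 / (9631.6690 * 0.7960) = 1.9995e-04 mol/L
c_final = A_f / (epsilon * l) = 1.0670 / (9631.6690 * 0.7960) = 1.3917e-04 mol/L
Exhaustion = (c_initial - c_final) / c_initial * 100 = (1.9995e-04 - 1.3917e-04) / 1.9995e-04 * 100 = 30.3979 %


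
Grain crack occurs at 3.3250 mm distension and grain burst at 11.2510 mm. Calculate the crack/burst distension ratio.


Formula: Ratio = crack / burst
Substituting: Ratio = 3.3250 / 11.2510
Result: 0.2955


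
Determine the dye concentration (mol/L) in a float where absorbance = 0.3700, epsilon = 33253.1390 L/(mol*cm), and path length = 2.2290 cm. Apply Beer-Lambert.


Formula: c = A / (epsilon * l)
Substituting: c = 0.3700 / (33253.1390 * 2.2290)
Result: 4.9918e-06 mol/L


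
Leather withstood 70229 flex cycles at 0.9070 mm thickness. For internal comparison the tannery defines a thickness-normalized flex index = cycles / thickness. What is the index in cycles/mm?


Formula: Index = cycles / thickness
Substituting: Index = 70229 / 0.9070
Result: 77429.9890 cycles/mm


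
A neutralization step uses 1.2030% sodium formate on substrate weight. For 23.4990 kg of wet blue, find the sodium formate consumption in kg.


Formula: Neutralizer = substrate * pct / 100
Substituting: Neutralizer = 23.4990 * 1.2030 / 100
Result: 0.2827 kg


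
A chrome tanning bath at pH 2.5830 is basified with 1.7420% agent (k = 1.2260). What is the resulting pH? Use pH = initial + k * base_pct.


Formula: pH_final = pH_initial + k * base_pct
Substituting: pH_final = 2.5830 + 1.2260 * 1.7420
Result: 4.7187


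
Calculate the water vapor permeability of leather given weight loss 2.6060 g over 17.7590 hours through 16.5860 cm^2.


Formula: WVP = loss / (area * time)
Substituting: WVP = 2.6060 / (16.5860 * 17.7590)
Result: 0.00884737 g/(cm^2*hr)


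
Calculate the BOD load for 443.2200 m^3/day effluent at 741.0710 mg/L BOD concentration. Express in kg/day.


Formula: BOD_load = volume * conc / 1000
Substituting: BOD_load = 443.2200 * 741.0710 / 1000
Result: 328.4575 kg/day


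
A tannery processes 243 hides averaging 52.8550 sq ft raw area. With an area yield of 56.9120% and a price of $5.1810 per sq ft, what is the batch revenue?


Raw_total = N * avg_area = 243 * 52.8550 = 12843.7650 sq ft
Finished = Raw_total * yield / 100 = 12843.7650 * 56.9120 / 100 = 7309.6435 sq ft
Value = Finished * price = 7309.6435 * 5.1810 = 37871.2632 $


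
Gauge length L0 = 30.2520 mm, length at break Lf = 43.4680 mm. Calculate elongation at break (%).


Formula: Elongation = (Lf - L0) / L0 * 100
Substituting: Elongation = (43.4680 - 30.2520) / 30.2520 * 100
Result: 43.6864 %


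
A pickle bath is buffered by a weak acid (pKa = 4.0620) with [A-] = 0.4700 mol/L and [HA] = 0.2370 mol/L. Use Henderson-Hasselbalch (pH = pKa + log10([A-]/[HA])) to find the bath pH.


ratio = [A-] / [HA] = 0.4700 / 0.2370 = 1.9831
log10(ratio) = 0.2973
pH = pKa + log10(ratio) = 4.0620 + 0.2973 = 4.3593


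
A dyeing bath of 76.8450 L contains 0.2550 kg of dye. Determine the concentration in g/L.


Formula: Conc = dye_mass(kg) / volume(L) * 1000
Substituting: Conc = 0.2550 / 76.8450 * 1000
Result: 3.3184 g/L


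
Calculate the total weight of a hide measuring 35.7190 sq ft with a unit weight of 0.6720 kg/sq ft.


Formula: Weight = area * weight_per_sqft
Substituting: Weight = 35.7190 * 0.6720
Result: 24.0032 kg


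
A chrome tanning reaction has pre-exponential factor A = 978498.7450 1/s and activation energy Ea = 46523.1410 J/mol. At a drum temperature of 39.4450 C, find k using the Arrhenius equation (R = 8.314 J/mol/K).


T_K = T_C + 273.15 = 39.4450 + 273.15 = 312.5950 K
exponent = -Ea / (R * T_K) = -46523.1410 / (8.314 * 312.5950) = -17.9010
k = A * exp(exponent) = 978498.7450 * exp(-17.9010) = 0.0164536 1/s


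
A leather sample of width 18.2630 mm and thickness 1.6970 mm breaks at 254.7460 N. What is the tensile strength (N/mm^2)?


Formula: TS = force / (width * thickness)
Substituting: TS = 254.7460 / (18.2630 * 1.6970)
Result: 8.2197 N/mm^2


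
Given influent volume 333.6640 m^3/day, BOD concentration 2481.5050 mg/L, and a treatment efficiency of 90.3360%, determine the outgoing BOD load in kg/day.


Load_in = volume * conc / 1000 = 333.6640 * 2481.5050 / 1000 = 827.9889 kg/day
Removed = Load_in * eff / 100 = 827.9889 * 90.3360 / 100 = 747.9720 kg/day
Load_out = Load_in - Removed = 827.9889 - 747.9720 = 80.0168 kg/day


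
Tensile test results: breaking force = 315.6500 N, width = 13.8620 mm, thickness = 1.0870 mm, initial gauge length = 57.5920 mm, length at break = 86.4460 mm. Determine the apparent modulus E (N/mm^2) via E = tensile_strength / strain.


TS = F / (w * t) = 315.6500 / (13.8620 * 1.0870) = 20.9484 N/mm^2
strain = (Lf - L0) / L0 = (86.4460 - 57.5920) / 57.5920 = 0.5010
E = TS / strain = 20.9484 / 0.5010 = 41.8125 N/mm^2


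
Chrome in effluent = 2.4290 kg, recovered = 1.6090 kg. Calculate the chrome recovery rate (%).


Formula: Recovery = recovered / input * 100
Substituting: Recovery = 1.6090 / 2.4290 * 100
Result: 66.2413 %


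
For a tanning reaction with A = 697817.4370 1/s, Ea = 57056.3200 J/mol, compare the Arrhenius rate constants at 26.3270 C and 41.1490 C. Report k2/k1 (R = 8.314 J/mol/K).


T1 = 26.3270 + 273.15 = 299.4770 K; T2 = 41.1490 + 273.15 = 314.2990 K
k1 = A * exp(-Ea/(R*T1)) = 697817.4370 * exp(-57056.3200/(8.314*299.4770)) = 7.7919e-05 1/s
k2 = A * exp(-Ea/(R*T2)) = 697817.4370 * exp(-57056.3200/(8.314*314.2990)) = 2.2960e-04 1/s
k2/k1 = 2.2960e-04 / 7.7919e-05 = 2.9467


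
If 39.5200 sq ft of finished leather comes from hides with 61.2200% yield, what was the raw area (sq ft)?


Formula: raw = finished * 100 / yield
Substituting: raw = 39.5200 * 100 / 61.2200
Result: 64.5541 sq ft


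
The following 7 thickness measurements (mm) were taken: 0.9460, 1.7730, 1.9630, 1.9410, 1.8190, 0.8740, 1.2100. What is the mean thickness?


Formula: Average = sum / n
Substituting: Average = 10.5260 / 7
Result: 1.5037 mm


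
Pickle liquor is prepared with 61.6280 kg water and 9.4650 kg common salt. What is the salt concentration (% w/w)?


Formula: Conc = salt / (water + salt) * 100
Substituting: Conc = 9.4650 / (61.6280 + 9.4650) * 100
Result: 13.3135 %


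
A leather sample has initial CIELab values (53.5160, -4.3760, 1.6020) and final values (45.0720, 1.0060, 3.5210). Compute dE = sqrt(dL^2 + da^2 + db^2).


dL = -8.4440, da = 5.3820, db = 1.9190
dE = sqrt((-8.4440)^2 + 5.3820^2 + 1.9190^2) = 10.1956


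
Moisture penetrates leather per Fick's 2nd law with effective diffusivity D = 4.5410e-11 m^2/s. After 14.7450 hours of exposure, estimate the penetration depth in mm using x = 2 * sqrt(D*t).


t = 14.7450 hr * 3600 = 53082.0000 s
D * t = 4.5410e-11 * 53082.0000 = 2.4105e-06
x = 2 * sqrt(D*t) = 2 * sqrt(2.4105e-06) = 0.00310513 m = 3.1051 mm


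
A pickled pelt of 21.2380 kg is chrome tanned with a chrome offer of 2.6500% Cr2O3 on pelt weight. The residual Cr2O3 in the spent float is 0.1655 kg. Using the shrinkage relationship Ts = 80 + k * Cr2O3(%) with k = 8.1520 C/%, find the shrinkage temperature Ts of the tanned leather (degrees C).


Offered = pelt * offer_pct / 100 = 21.2380 * 2.6500 / 100 = 0.5628 kg
Uptake = offered - residual = 0.5628 - 0.1655 = 0.3973 kg
Cr2O3% on pelt = uptake / pelt * 100 = 0.3973 / 21.2380 * 100 = 1.8707 %
Ts = 80 + k * Cr2O3% = 80 + 8.1520 * 1.8707 = 95.2502 C


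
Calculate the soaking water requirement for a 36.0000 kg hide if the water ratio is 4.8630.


Formula: Water = hide_weight * ratio
Substituting: Water = 36.0000 * 4.8630
Result: 175.0680 kg


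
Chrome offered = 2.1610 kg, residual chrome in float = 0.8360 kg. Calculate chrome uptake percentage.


Formula: Uptake = (offered - residual) / offered * 100
Substituting: Uptake = (2.1610 - 0.8360) / 2.1610 * 100
Result: 61.3142 %


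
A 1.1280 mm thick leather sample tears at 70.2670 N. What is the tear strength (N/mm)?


Formula: Tear strength = force / thickness
Substituting: Tear strength = 70.2670 / 1.1280
Result: 62.2934 N/mm


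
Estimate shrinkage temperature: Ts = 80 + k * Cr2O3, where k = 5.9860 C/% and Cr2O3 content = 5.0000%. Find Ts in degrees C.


Formula: Ts = 80 + k * Cr2O3
Substituting: Ts = 80 + 5.9860 * 5.0000
Result: 109.9300 C


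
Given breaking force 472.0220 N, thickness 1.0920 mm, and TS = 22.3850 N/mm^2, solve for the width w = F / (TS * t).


Formula: w = F / (TS * t)
Substituting: w = 472.0220 / (22.3850 * 1.0920)
Result: 19.3100 mm


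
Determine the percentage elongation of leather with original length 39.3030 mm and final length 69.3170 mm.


Formula: Elongation = (Lf - L0) / L0 * 100
Substituting: Elongation = (69.3170 - 39.3030) / 39.3030 * 100
Result: 76.3657 %


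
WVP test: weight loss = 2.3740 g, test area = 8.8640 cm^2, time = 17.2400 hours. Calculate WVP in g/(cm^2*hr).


Formula: WVP = loss / (area * time)
Substituting: WVP = 2.3740 / (8.8640 * 17.2400)
Result: 0.0155351 g/(cm^2*hr)


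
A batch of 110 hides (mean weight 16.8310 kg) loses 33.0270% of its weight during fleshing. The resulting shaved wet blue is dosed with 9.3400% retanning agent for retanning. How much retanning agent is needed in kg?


Total_raw = N * avg_wt = 110 * 16.8310 = 1851.4100 kg
Substrate = Total_raw * (1 - loss/100) = 1851.4100 * (1 - 33.0270/100) = 1239.9448 kg
Retan = Substrate * pct / 100 = 1239.9448 * 9.3400 / 100 = 115.8108 kg


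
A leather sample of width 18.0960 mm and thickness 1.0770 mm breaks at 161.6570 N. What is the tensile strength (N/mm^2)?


Formula: TS = force / (width * thickness)
Substituting: TS = 161.6570 / (18.0960 * 1.0770)
Result: 8.2946 N/mm^2


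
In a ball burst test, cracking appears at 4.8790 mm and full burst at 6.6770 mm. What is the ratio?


Formula: Ratio = crack / burst
Substituting: Ratio = 4.8790 / 6.6770
Result: 0.7307


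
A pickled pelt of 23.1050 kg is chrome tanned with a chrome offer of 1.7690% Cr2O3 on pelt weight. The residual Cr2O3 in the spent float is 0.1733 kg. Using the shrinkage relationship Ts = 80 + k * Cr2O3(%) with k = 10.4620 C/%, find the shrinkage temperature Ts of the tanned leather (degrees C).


Offered = pelt * offer_pct / 100 = 23.1050 * 1.7690 / 100 = 0.4087 kg
Uptake = offered - residual = 0.4087 - 0.1733 = 0.2354 kg
Cr2O3% on pelt = uptake / pelt * 100 = 0.2354 / 23.1050 * 100 = 1.0189 %
Ts = 80 + k * Cr2O3% = 80 + 10.4620 * 1.0189 = 90.6602 C


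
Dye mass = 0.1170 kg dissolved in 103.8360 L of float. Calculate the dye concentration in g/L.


Formula: Conc = dye_mass(kg) / volume(L) * 1000
Substituting: Conc = 0.1170 / 103.8360 * 1000
Result: 1.1268 g/L


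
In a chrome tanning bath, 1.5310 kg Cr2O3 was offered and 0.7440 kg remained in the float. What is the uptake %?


Formula: Uptake = (offered - residual) / offered * 100
Substituting: Uptake = (1.5310 - 0.7440) / 1.5310 * 100
Result: 51.4043 %


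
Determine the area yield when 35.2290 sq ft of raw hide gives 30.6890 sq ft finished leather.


Formula: Yield = finished / raw * 100
Substituting: Yield = 30.6890 / 35.2290 * 100
Result: 87.1129 %


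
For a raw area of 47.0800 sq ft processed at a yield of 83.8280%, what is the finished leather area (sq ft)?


Formula: finished = raw * yield / 100
Substituting: finished = 47.0800 * 83.8280 / 100
Result: 39.4662 sq ft


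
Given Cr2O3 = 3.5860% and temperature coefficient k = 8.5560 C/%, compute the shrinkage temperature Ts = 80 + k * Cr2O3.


Formula: Ts = 80 + k * Cr2O3
Substituting: Ts = 80 + 8.5560 * 3.5860
Result: 110.6818 C


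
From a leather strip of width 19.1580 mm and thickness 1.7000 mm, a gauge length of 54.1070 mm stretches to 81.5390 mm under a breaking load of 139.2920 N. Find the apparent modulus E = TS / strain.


TS = F / (w * t) = 139.2920 / (19.1580 * 1.7000) = 4.2769 N/mm^2
strain = (Lf - L0) / L0 = (81.5390 - 54.1070) / 54.1070 = 0.5070
E = TS / strain = 4.2769 / 0.5070 = 8.4357 N/mm^2


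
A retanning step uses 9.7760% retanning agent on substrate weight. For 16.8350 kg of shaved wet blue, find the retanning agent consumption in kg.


Formula: Retan = substrate * pct / 100
Substituting: Retan = 16.8350 * 9.7760 / 100
Result: 1.6458 kg


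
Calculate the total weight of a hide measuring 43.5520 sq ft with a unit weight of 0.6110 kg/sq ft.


Formula: Weight = area * weight_per_sqft
Substituting: Weight = 43.5520 * 0.6110
Result: 26.6103 kg


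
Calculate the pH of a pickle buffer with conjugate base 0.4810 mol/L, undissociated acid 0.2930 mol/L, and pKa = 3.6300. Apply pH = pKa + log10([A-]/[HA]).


ratio = [A-] / [HA] = 0.4810 / 0.2930 = 1.6416
log10(ratio) = 0.2153
pH = pKa + log10(ratio) = 3.6300 + 0.2153 = 3.8453


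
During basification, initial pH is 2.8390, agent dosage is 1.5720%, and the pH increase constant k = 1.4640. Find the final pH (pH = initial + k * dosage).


Formula: pH_final = pH_initial + k * base_pct
Substituting: pH_final = 2.8390 + 1.4640 * 1.5720
Result: 5.1404


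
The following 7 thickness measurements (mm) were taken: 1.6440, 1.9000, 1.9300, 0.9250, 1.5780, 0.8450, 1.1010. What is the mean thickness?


Formula: Average = sum / n
Substituting: Average = 9.9230 / 7
Result: 1.4176 mm


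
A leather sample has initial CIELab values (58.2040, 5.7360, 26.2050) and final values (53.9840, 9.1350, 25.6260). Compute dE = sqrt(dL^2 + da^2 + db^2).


dL = -4.2200, da = 3.3990, db = -0.5790
dE = sqrt((-4.2200)^2 + 3.3990^2 + (-0.5790)^2) = 5.4495


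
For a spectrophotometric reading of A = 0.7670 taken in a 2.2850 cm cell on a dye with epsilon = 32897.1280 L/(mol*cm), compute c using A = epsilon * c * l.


Formula: c = A / (epsilon * l)
Substituting: c = 0.7670 / (32897.1280 * 2.2850)
Result: 1.0204e-05 mol/L


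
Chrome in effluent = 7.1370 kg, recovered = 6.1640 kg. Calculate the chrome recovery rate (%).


Formula: Recovery = recovered / input * 100
Substituting: Recovery = 6.1640 / 7.1370 * 100
Result: 86.3668 %


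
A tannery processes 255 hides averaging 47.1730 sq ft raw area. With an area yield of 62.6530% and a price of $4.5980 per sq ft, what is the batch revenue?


Raw_total = N * avg_area = 255 * 47.1730 = 12029.1150 sq ft
Finished = Raw_total * yield / 100 = 12029.1150 * 62.6530 / 100 = 7536.6014 sq ft
Value = Finished * price = 7536.6014 * 4.5980 = 34653.2933 $


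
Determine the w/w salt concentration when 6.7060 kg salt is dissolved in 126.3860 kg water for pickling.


Formula: Conc = salt / (water + salt) * 100
Substituting: Conc = 6.7060 / (126.3860 + 6.7060) * 100
Result: 5.0386 %


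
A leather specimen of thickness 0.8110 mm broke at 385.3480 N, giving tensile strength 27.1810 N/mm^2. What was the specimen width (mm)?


Formula: w = F / (TS * t)
Substituting: w = 385.3480 / (27.1810 * 0.8110)
Result: 17.4810 mm


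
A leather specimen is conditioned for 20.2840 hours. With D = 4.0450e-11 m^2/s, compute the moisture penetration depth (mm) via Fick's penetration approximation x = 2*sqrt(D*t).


t = 20.2840 hr * 3600 = 73022.4000 s
D * t = 4.0450e-11 * 73022.4000 = 2.9538e-06
x = 2 * sqrt(D*t) = 2 * sqrt(2.9538e-06) = 0.0034373 m = 3.4373 mm


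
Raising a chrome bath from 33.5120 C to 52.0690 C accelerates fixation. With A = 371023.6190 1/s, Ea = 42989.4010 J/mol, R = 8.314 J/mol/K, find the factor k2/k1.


T1 = 33.5120 + 273.15 = 306.6620 K; T2 = 52.0690 + 273.15 = 325.2190 K
k1 = A * exp(-Ea/(R*T1)) = 371023.6190 * exp(-42989.4010/(8.314*306.6620)) = 0.0176452 1/s
k2 = A * exp(-Ea/(R*T2)) = 371023.6190 * exp(-42989.4010/(8.314*325.2190)) = 0.046181 1/s
k2/k1 = 0.046181 / 0.0176452 = 2.6172


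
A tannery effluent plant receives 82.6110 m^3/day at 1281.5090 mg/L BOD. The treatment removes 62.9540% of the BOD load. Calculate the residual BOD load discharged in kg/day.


Load_in = volume * conc / 1000 = 82.6110 * 1281.5090 / 1000 = 105.8667 kg/day
Removed = Load_in * eff / 100 = 105.8667 * 62.9540 / 100 = 66.6473 kg/day
Load_out = Load_in - Removed = 105.8667 - 66.6473 = 39.2194 kg/day


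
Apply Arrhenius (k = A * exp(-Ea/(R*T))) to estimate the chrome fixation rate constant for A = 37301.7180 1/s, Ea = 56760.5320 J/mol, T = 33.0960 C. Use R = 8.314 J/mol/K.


T_K = T_C + 273.15 = 33.0960 + 273.15 = 306.2460 K
exponent = -Ea / (R * T_K) = -56760.5320 / (8.314 * 306.2460) = -22.2929
k = A * exp(exponent) = 37301.7180 * exp(-22.2929) = 7.7635e-06 1/s


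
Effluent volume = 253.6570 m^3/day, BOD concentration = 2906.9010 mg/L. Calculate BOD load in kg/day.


Formula: BOD_load = volume * conc / 1000
Substituting: BOD_load = 253.6570 * 2906.9010 / 1000
Result: 737.3558 kg/day


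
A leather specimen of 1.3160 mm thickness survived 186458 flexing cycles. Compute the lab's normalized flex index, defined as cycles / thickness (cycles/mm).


Formula: Index = cycles / thickness
Substituting: Index = 186458 / 1.3160
Result: 141685.4103 cycles/mm


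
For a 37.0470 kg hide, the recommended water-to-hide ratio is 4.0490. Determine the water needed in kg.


Formula: Water = hide_weight * ratio
Substituting: Water = 37.0470 * 4.0490
Result: 150.0033 kg


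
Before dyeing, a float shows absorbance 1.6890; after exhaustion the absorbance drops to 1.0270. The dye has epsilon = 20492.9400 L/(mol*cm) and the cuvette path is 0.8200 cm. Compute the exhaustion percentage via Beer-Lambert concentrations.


c_initial = A_i / (epsilon * l) = 1.6890 / (20492.9400 * 0.8200) = 1.0051e-04 mol/L
c_final = A_f / (epsilon * l) = 1.0270 / (20492.9400 * 0.8200) = 6.1116e-05 mol/L
Exhaustion = (c_initial - c_final) / c_initial * 100 = (1.0051e-04 - 6.1116e-05) / 1.0051e-04 * 100 = 39.1948 %


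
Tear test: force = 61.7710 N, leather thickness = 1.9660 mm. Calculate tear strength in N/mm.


Formula: Tear strength = force / thickness
Substituting: Tear strength = 61.7710 / 1.9660
Result: 31.4196 N/mm


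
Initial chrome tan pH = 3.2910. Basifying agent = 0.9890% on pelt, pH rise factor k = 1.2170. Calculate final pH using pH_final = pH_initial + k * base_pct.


Formula: pH_final = pH_initial + k * base_pct
Substituting: pH_final = 3.2910 + 1.2170 * 0.9890
Result: 4.4946


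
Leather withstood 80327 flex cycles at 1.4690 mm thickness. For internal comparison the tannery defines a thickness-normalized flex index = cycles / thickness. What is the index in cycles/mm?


Formula: Index = cycles / thickness
Substituting: Index = 80327 / 1.4690
Result: 54681.4159 cycles/mm


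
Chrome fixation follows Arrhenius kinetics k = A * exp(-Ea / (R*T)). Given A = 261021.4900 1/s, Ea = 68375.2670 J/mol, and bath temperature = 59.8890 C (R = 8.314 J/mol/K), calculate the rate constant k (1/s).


T_K = T_C + 273.15 = 59.8890 + 273.15 = 333.0390 K
exponent = -Ea / (R * T_K) = -68375.2670 / (8.314 * 333.0390) = -24.6941
k = A * exp(exponent) = 261021.4900 * exp(-24.6941) = 4.9221e-06 1/s


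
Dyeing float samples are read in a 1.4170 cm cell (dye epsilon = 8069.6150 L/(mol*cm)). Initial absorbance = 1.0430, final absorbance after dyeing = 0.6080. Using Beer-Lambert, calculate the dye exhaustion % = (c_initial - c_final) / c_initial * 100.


c_initial = A_i / (epsilon * l) = 1.0430 / (8069.6150 * 1.4170) = 9.1214e-05 mol/L
c_final = A_f / (epsilon * l) = 0.6080 / (8069.6150 * 1.4170) = 5.3172e-05 mol/L
Exhaustion = (c_initial - c_final) / c_initial * 100 = (9.1214e-05 - 5.3172e-05) / 9.1214e-05 * 100 = 41.7066 %


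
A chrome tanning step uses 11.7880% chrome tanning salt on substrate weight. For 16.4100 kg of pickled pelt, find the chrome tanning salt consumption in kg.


Formula: Chrome = substrate * pct / 100
Substituting: Chrome = 16.4100 * 11.7880 / 100
Result: 1.9344 kg


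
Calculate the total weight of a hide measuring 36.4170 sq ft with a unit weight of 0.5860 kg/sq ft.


Formula: Weight = area * weight_per_sqft
Substituting: Weight = 36.4170 * 0.5860
Result: 21.3404 kg


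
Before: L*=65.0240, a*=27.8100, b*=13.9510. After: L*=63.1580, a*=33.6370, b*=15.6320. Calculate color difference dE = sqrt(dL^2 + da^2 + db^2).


dL = -1.8660, da = 5.8270, db = 1.6810
dE = sqrt((-1.8660)^2 + 5.8270^2 + 1.6810^2) = 6.3452


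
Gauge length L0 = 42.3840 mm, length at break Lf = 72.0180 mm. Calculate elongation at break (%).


Formula: Elongation = (Lf - L0) / L0 * 100
Substituting: Elongation = (72.0180 - 42.3840) / 42.3840 * 100
Result: 69.9179 %


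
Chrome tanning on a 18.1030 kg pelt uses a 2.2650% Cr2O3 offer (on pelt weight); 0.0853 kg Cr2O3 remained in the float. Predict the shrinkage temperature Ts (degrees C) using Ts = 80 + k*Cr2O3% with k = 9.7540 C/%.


Offered = pelt * offer_pct / 100 = 18.1030 * 2.2650 / 100 = 0.4100 kg
Uptake = offered - residual = 0.4100 - 0.0853 = 0.3247 kg
Cr2O3% on pelt = uptake / pelt * 100 = 0.3247 / 18.1030 * 100 = 1.7938 %
Ts = 80 + k * Cr2O3% = 80 + 9.7540 * 1.7938 = 97.4968 C


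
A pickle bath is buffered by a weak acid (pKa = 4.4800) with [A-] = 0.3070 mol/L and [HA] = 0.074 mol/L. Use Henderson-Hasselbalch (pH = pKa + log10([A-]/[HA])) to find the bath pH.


ratio = [A-] / [HA] = 0.3070 / 0.074 = 4.1486
log10(ratio) = 0.6179
pH = pKa + log10(ratio) = 4.4800 + 0.6179 = 5.0979


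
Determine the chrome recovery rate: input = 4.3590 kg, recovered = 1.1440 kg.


Formula: Recovery = recovered / input * 100
Substituting: Recovery = 1.1440 / 4.3590 * 100
Result: 26.2446 %


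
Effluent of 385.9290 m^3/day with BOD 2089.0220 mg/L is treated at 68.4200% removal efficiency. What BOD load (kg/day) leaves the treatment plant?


Load_in = volume * conc / 1000 = 385.9290 * 2089.0220 / 1000 = 806.2142 kg/day
Removed = Load_in * eff / 100 = 806.2142 * 68.4200 / 100 = 551.6117 kg/day
Load_out = Load_in - Removed = 806.2142 - 551.6117 = 254.6024 kg/day


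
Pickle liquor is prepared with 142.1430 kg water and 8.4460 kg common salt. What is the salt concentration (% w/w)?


Formula: Conc = salt / (water + salt) * 100
Substituting: Conc = 8.4460 / (142.1430 + 8.4460) * 100
Result: 5.6086 %


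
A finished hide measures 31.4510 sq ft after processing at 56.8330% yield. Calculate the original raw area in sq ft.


Formula: raw = finished * 100 / yield
Substituting: raw = 31.4510 * 100 / 56.8330
Result: 55.3393 sq ft


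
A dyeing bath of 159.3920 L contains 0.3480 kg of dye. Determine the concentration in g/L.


Formula: Conc = dye_mass(kg) / volume(L) * 1000
Substituting: Conc = 0.3480 / 159.3920 * 1000
Result: 2.1833 g/L


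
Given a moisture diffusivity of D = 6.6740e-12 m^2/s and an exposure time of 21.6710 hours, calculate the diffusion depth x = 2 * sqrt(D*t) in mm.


t = 21.6710 hr * 3600 = 78015.6000 s
D * t = 6.6740e-12 * 78015.6000 = 5.2068e-07
x = 2 * sqrt(D*t) = 2 * sqrt(5.2068e-07) = 0.00144316 m = 1.4432 mm


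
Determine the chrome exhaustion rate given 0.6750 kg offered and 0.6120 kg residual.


Formula: Uptake = (offered - residual) / offered * 100
Substituting: Uptake = (0.6750 - 0.6120) / 0.6750 * 100
Result: 9.3333 %


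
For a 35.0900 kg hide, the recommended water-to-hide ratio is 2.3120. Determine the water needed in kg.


Formula: Water = hide_weight * ratio
Substituting: Water = 35.0900 * 2.3120
Result: 81.1281 kg


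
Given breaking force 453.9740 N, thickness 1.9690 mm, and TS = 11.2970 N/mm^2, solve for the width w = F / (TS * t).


Formula: w = F / (TS * t)
Substituting: w = 453.9740 / (11.2970 * 1.9690)
Result: 20.4090 mm


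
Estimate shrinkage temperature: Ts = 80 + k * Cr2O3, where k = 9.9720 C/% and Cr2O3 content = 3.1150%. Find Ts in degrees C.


Formula: Ts = 80 + k * Cr2O3
Substituting: Ts = 80 + 9.9720 * 3.1150
Result: 111.0628 C


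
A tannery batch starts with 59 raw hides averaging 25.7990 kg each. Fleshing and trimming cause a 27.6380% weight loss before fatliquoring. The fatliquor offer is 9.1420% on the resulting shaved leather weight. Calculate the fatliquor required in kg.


Total_raw = N * avg_wt = 59 * 25.7990 = 1522.1410 kg
Substrate = Total_raw * (1 - loss/100) = 1522.1410 * (1 - 27.6380/100) = 1101.4517 kg
Fat = Substrate * pct / 100 = 1101.4517 * 9.1420 / 100 = 100.6947 kg


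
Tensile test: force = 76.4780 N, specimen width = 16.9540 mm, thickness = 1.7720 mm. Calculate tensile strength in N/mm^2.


Formula: TS = force / (width * thickness)
Substituting: TS = 76.4780 / (16.9540 * 1.7720)
Result: 2.5457 N/mm^2


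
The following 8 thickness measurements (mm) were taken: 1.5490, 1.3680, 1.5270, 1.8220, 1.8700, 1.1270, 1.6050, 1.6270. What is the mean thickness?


Formula: Average = sum / n
Substituting: Average = 12.4950 / 8
Result: 1.5619 mm


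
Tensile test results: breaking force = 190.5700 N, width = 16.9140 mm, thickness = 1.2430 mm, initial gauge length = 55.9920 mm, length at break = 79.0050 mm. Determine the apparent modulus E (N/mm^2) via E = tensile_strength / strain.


TS = F / (w * t) = 190.5700 / (16.9140 * 1.2430) = 9.0644 N/mm^2
strain = (Lf - L0) / L0 = (79.0050 - 55.9920) / 55.9920 = 0.4110
E = TS / strain = 9.0644 / 0.4110 = 22.0541 N/mm^2


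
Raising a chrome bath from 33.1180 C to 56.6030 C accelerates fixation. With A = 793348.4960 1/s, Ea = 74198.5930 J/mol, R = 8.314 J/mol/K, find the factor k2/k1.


T1 = 33.1180 + 273.15 = 306.2680 K; T2 = 56.6030 + 273.15 = 329.7530 K
k1 = A * exp(-Ea/(R*T1)) = 793348.4960 * exp(-74198.5930/(8.314*306.2680)) = 1.7550e-07 1/s
k2 = A * exp(-Ea/(R*T2)) = 793348.4960 * exp(-74198.5930/(8.314*329.7530)) = 1.3983e-06 1/s
k2/k1 = 1.3983e-06 / 1.7550e-07 = 7.9671
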